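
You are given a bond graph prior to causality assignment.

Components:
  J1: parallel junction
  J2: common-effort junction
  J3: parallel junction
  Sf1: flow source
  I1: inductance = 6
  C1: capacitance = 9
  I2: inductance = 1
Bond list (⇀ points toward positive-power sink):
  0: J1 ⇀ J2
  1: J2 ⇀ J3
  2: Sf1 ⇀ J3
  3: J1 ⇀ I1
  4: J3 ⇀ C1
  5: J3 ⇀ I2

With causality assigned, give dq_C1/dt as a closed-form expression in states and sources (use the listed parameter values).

dq_C1/dt = F_Sf1 - p_I1/6 - p_I2

#2 stroke at Sf1  (source Sf1 imposes f)
#3 stroke at I1  (I1 outputs flow p/I1)
#0 stroke at J1  (J1: last free bond brings effort in)
#1 stroke at J2  (only one effort-in slot at J2)
#4 stroke at J3  (prefer integral on C1)
#5 stroke at I2  (J3: bond 4 brought effort, rest push out)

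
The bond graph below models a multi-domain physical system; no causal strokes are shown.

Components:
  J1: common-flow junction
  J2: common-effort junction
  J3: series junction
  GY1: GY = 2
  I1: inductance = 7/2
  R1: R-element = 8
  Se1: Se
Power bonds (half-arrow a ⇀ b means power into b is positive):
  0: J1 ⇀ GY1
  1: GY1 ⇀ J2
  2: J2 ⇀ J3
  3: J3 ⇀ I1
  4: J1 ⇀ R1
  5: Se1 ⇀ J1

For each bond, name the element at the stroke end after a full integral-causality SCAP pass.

bond 5 stroke at J1  (Se1 fixes effort; stroke away)
bond 3 stroke at I1  (I1 outputs flow p/I1)
bond 2 stroke at J3  (1-jn J3 has f-setter on 3)
bond 1 stroke at J2  (only one effort-in slot at J2)
bond 0 stroke at J1  (GY1: gyrator matches bond 1)
bond 4 stroke at R1  (J1: last free bond brings flow in)

bond 0 →J1
bond 1 →J2
bond 2 →J3
bond 3 →I1
bond 4 →R1
bond 5 →J1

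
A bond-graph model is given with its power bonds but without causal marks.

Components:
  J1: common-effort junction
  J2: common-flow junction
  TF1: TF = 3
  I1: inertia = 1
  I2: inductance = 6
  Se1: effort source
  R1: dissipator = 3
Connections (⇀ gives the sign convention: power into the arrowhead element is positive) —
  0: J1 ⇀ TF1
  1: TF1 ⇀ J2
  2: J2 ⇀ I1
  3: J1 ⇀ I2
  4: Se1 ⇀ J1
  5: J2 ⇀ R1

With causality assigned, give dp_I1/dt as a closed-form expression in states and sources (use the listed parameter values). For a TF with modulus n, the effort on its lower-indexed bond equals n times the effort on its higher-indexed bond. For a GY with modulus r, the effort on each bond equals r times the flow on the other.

bond 4 →J1  (Se1: effort source, stroke at far end)
bond 0 →TF1  (J1 effort already set via bond 4)
bond 3 →I2  (common-e at J1 fixed by 4)
bond 1 →J2  (through TF1, causality passes straight; one stroke at TF1)
bond 2 →I1  (I1 integral (f out))
bond 5 →J2  (J2 flow already set via bond 2)

dp_I1/dt = E_Se1/3 - 3*p_I1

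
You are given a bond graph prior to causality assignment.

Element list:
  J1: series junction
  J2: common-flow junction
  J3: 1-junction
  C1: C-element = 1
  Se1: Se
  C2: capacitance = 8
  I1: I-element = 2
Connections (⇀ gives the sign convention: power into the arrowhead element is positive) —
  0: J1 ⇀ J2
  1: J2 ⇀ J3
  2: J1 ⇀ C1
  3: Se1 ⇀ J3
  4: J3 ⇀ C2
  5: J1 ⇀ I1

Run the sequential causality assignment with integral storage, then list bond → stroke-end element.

β3 |J3  (Se1 fixes effort; stroke away)
β2 |J1  (C1: C, integral causality)
β4 |J3  (C2 integral (e out))
β1 |J2  (closing 1-jn rule on J3)
β0 |J1  (only one flow-in slot at J2)
β5 |I1  (J1 needs exactly one f-in)

#0 stroke at J1
#1 stroke at J2
#2 stroke at J1
#3 stroke at J3
#4 stroke at J3
#5 stroke at I1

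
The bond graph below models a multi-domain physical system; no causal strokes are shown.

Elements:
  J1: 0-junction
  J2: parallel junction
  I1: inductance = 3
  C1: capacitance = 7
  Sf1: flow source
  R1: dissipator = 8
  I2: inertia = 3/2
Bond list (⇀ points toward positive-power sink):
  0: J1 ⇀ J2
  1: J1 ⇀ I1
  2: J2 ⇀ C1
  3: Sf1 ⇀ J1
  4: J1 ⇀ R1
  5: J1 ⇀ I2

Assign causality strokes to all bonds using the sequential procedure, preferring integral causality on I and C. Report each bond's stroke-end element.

b3 |Sf1  (source Sf1 imposes f)
b1 |I1  (I1 outputs flow p/I1)
b2 |J2  (C1: C, integral causality)
b0 |J1  (common-e at J2 fixed by 2)
b4 |R1  (J1: bond 0 brought effort, rest push out)
b5 |I2  (J1 effort already set via bond 0)

β0 |J1
β1 |I1
β2 |J2
β3 |Sf1
β4 |R1
β5 |I2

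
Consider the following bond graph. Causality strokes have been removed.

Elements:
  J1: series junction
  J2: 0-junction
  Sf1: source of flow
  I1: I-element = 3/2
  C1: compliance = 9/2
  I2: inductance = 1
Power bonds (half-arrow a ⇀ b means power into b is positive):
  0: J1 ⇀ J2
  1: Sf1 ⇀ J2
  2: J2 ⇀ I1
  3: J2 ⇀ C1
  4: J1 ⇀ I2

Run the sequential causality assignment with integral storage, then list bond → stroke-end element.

b0 →J1
b1 →Sf1
b2 →I1
b3 →J2
b4 →I2

b1 |Sf1  (Sf1 fixes flow; stroke at Sf1)
b2 |I1  (I1: I, integral causality)
b3 |J2  (prefer integral on C1)
b0 |J1  (J2: bond 3 brought effort, rest push out)
b4 |I2  (J1 needs exactly one f-in)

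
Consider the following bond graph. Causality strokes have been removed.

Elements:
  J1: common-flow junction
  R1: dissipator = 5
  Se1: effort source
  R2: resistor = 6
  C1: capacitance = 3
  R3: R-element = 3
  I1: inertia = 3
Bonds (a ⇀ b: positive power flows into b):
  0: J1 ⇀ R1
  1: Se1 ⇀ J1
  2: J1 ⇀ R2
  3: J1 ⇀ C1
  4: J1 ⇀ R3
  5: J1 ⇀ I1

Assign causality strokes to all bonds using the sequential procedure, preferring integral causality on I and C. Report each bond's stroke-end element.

#0 |J1
#1 |J1
#2 |J1
#3 |J1
#4 |J1
#5 |I1

#1 stroke at J1  (Se1: effort source, stroke at far end)
#3 stroke at J1  (C1 outputs effort q/C1)
#5 stroke at I1  (I1 integral (f out))
#0 stroke at J1  (common-f at J1 fixed by 5)
#2 stroke at J1  (1-jn J1 has f-setter on 5)
#4 stroke at J1  (1-jn J1 has f-setter on 5)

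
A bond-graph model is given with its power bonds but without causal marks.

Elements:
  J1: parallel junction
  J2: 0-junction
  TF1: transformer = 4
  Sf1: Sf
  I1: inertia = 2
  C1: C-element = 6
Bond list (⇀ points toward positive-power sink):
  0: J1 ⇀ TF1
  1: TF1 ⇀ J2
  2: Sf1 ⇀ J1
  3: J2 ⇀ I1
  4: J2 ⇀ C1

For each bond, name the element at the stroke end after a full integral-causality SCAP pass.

bond 0 →J1
bond 1 →TF1
bond 2 →Sf1
bond 3 →I1
bond 4 →J2

bond 2 →Sf1  (Sf1 (Sf) sets flow on bond)
bond 0 →J1  (J1 needs exactly one e-in)
bond 1 →TF1  (TF1: transformer flips bond 0)
bond 3 →I1  (I1 outputs flow p/I1)
bond 4 →J2  (J2 needs exactly one e-in)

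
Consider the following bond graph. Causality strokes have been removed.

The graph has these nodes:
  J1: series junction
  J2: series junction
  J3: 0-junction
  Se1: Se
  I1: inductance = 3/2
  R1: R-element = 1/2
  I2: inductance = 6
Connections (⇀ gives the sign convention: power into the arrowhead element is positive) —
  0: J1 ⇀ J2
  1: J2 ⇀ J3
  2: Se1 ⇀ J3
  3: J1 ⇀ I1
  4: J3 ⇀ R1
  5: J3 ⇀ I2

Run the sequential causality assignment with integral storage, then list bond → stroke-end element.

β2 stroke→J3  (Se1 (Se) sets effort on bond)
β1 stroke→J2  (common-e at J3 fixed by 2)
β4 stroke→R1  (J3 effort already set via bond 2)
β5 stroke→I2  (common-e at J3 fixed by 2)
β0 stroke→J1  (J2 needs exactly one f-in)
β3 stroke→I1  (J1 needs exactly one f-in)

b0 →J1
b1 →J2
b2 →J3
b3 →I1
b4 →R1
b5 →I2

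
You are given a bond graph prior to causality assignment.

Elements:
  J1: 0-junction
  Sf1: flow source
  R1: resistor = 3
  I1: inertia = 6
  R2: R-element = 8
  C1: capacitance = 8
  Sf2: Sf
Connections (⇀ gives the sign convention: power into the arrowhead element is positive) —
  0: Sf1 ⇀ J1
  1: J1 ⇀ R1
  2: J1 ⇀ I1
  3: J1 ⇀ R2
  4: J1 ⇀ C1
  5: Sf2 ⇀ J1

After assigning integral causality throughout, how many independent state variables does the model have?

2  (C1, I1 all integral)

#0 stroke at Sf1  (Sf1 fixes flow; stroke at Sf1)
#5 stroke at Sf2  (source Sf2 imposes f)
#2 stroke at I1  (I1: I, integral causality)
#4 stroke at J1  (C1: C, integral causality)
#1 stroke at R1  (0-jn J1 has e-setter on 4)
#3 stroke at R2  (J1 effort already set via bond 4)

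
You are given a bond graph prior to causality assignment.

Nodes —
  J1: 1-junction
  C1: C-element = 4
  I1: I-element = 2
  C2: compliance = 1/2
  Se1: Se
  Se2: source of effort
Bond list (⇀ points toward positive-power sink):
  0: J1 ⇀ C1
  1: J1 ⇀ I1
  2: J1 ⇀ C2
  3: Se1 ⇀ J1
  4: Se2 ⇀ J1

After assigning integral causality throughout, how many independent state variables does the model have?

#3 stroke at J1  (Se1 fixes effort; stroke away)
#4 stroke at J1  (Se2 fixes effort; stroke away)
#0 stroke at J1  (C1: C, integral causality)
#1 stroke at I1  (I1: I, integral causality)
#2 stroke at J1  (1-jn J1 has f-setter on 1)

3  (C1, C2, I1 all integral)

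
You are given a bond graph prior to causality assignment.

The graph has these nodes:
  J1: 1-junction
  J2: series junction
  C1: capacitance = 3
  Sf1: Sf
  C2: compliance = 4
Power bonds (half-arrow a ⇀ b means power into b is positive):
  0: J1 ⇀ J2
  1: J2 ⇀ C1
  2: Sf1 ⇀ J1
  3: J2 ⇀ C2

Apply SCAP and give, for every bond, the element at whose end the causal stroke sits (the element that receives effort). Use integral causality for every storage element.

β0 →J1
β1 →J2
β2 →Sf1
β3 →J2

#2 |Sf1  (Sf1: flow source, stroke at near end)
#0 |J1  (common-f at J1 fixed by 2)
#1 |J2  (1-jn J2 has f-setter on 0)
#3 |J2  (J2 flow already set via bond 0)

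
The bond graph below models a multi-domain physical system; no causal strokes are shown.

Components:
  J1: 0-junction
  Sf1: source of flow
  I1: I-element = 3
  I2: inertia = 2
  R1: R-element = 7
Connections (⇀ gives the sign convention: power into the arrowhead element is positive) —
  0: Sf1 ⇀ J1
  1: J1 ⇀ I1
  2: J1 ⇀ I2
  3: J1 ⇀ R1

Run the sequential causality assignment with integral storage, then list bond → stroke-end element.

bond 0 →Sf1
bond 1 →I1
bond 2 →I2
bond 3 →J1

bond 0 →Sf1  (Sf1 (Sf) sets flow on bond)
bond 1 →I1  (I1: I, integral causality)
bond 2 →I2  (I2: I, integral causality)
bond 3 →J1  (J1: last free bond brings effort in)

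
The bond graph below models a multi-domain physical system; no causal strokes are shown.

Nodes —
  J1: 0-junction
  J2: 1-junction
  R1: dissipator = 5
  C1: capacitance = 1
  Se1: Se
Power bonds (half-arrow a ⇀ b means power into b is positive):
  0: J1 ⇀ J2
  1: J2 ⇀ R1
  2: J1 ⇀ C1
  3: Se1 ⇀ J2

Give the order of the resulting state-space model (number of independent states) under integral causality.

1  (C1 all integral)

β3 |J2  (Se1 (Se) sets effort on bond)
β2 |J1  (C1 outputs effort q/C1)
β0 |J2  (0-jn J1 has e-setter on 2)
β1 |R1  (only one flow-in slot at J2)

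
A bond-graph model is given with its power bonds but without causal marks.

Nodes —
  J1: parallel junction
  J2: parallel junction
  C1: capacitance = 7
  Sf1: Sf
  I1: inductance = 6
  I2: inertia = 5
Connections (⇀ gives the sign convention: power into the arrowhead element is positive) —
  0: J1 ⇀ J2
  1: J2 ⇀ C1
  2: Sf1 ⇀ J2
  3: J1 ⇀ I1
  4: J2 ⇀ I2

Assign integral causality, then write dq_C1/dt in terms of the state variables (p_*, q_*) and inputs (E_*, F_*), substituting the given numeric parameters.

β2 stroke→Sf1  (Sf1 (Sf) sets flow on bond)
β1 stroke→J2  (prefer integral on C1)
β0 stroke→J1  (J2 effort already set via bond 1)
β4 stroke→I2  (0-jn J2 has e-setter on 1)
β3 stroke→I1  (J1 effort already set via bond 0)

dq_C1/dt = F_Sf1 - p_I1/6 - p_I2/5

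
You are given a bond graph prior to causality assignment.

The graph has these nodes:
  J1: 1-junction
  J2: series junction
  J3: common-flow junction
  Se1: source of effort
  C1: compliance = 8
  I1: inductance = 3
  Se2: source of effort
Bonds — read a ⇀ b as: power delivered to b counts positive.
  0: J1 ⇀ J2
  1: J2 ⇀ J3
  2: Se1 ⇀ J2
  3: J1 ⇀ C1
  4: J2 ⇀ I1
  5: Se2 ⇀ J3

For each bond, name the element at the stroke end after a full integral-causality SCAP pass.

β2 stroke→J2  (Se1 fixes effort; stroke away)
β5 stroke→J3  (Se2: effort source, stroke at far end)
β1 stroke→J2  (only one flow-in slot at J3)
β3 stroke→J1  (C1 outputs effort q/C1)
β0 stroke→J2  (J1 needs exactly one f-in)
β4 stroke→I1  (J2 needs exactly one f-in)

β0 |J2
β1 |J2
β2 |J2
β3 |J1
β4 |I1
β5 |J3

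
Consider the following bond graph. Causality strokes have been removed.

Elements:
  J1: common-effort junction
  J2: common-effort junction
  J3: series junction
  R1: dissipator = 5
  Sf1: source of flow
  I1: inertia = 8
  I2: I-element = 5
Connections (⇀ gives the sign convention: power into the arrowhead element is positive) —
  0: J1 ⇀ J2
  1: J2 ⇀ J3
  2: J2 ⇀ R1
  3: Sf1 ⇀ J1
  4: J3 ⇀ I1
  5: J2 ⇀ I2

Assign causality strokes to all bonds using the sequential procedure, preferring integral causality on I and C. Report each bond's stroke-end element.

#0 →J1
#1 →J3
#2 →J2
#3 →Sf1
#4 →I1
#5 →I2

#3 →Sf1  (Sf1: flow source, stroke at near end)
#0 →J1  (J1 needs exactly one e-in)
#4 →I1  (prefer integral on I1)
#1 →J3  (1-jn J3 has f-setter on 4)
#5 →I2  (I2 integral (f out))
#2 →J2  (only one effort-in slot at J2)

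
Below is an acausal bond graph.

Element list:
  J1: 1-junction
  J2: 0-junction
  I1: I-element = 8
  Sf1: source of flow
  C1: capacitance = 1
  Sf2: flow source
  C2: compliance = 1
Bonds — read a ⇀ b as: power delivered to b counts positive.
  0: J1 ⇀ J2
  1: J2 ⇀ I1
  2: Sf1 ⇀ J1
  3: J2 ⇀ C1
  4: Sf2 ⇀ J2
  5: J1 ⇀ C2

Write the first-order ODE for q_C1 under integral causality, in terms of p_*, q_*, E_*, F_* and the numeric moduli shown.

#2 →Sf1  (Sf1 (Sf) sets flow on bond)
#4 →Sf2  (Sf2 fixes flow; stroke at Sf2)
#0 →J1  (J1: bond 2 brought flow, rest push out)
#5 →J1  (common-f at J1 fixed by 2)
#1 →I1  (I1 integral (f out))
#3 →J2  (J2 needs exactly one e-in)

dq_C1/dt = F_Sf1 + F_Sf2 - p_I1/8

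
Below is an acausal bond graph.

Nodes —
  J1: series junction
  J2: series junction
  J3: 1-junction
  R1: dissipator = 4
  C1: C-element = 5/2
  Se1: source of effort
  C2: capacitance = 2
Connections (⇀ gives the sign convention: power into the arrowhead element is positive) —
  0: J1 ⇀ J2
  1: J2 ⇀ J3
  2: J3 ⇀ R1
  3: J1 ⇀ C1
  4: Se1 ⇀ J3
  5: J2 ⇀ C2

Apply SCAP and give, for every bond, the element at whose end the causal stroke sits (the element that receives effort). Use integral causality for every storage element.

b4 |J3  (Se1 fixes effort; stroke away)
b3 |J1  (C1: C, integral causality)
b0 |J2  (closing 1-jn rule on J1)
b5 |J2  (prefer integral on C2)
b1 |J3  (only one flow-in slot at J2)
b2 |R1  (closing 1-jn rule on J3)

β0 →J2
β1 →J3
β2 →R1
β3 →J1
β4 →J3
β5 →J2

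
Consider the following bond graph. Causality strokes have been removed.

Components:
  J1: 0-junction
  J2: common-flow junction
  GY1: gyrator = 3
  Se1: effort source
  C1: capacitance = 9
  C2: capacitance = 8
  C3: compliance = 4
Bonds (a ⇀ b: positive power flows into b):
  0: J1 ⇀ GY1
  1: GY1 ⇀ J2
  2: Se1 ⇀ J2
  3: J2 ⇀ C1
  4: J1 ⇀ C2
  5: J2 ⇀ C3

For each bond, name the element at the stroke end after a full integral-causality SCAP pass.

b2 →J2  (Se1 (Se) sets effort on bond)
b3 →J2  (C1: C, integral causality)
b4 →J1  (prefer integral on C2)
b0 →GY1  (common-e at J1 fixed by 4)
b1 →GY1  (GY GY1: same side as bond 0)
b5 →J2  (J2 flow already set via bond 1)

β0 stroke at GY1
β1 stroke at GY1
β2 stroke at J2
β3 stroke at J2
β4 stroke at J1
β5 stroke at J2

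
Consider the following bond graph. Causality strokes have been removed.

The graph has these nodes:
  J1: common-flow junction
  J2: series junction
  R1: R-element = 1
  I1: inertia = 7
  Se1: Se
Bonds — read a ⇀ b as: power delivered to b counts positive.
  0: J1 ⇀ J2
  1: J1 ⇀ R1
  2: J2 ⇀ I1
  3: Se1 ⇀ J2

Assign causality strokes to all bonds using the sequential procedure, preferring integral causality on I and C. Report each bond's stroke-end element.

bond 3 stroke→J2  (Se1 fixes effort; stroke away)
bond 2 stroke→I1  (I1 integral (f out))
bond 0 stroke→J2  (common-f at J2 fixed by 2)
bond 1 stroke→J1  (common-f at J1 fixed by 0)

#0 →J2
#1 →J1
#2 →I1
#3 →J2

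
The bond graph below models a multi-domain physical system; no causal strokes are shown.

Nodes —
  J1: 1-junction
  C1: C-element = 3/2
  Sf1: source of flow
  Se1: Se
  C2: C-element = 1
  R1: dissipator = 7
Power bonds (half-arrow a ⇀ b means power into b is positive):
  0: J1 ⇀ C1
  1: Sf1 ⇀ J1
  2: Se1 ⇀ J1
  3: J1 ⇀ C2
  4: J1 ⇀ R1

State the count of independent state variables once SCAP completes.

2  (C1, C2 all integral)

b1 stroke→Sf1  (Sf1: flow source, stroke at near end)
b2 stroke→J1  (Se1 (Se) sets effort on bond)
b0 stroke→J1  (J1: bond 1 brought flow, rest push out)
b3 stroke→J1  (1-jn J1 has f-setter on 1)
b4 stroke→J1  (1-jn J1 has f-setter on 1)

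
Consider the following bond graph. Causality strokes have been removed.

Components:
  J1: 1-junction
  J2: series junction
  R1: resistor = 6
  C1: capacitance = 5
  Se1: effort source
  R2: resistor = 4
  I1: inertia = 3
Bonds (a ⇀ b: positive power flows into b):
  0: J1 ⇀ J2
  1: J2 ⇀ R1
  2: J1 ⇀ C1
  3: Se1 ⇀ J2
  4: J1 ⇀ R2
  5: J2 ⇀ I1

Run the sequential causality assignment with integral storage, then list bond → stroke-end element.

#3 →J2  (Se1 fixes effort; stroke away)
#2 →J1  (C1: C, integral causality)
#5 →I1  (prefer integral on I1)
#0 →J2  (common-f at J2 fixed by 5)
#1 →J2  (J2 flow already set via bond 5)
#4 →J1  (J1 flow already set via bond 0)

bond 0 |J2
bond 1 |J2
bond 2 |J1
bond 3 |J2
bond 4 |J1
bond 5 |I1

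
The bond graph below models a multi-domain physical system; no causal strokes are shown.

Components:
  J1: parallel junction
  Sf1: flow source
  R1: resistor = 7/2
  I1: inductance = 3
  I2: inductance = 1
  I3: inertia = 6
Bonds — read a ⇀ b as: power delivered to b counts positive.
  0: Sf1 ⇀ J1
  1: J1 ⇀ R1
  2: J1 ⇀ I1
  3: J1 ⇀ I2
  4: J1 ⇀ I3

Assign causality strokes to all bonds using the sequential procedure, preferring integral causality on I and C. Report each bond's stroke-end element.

b0 stroke→Sf1
b1 stroke→J1
b2 stroke→I1
b3 stroke→I2
b4 stroke→I3

b0 |Sf1  (Sf1 fixes flow; stroke at Sf1)
b2 |I1  (I1 outputs flow p/I1)
b3 |I2  (I2: I, integral causality)
b4 |I3  (I3 outputs flow p/I3)
b1 |J1  (J1: last free bond brings effort in)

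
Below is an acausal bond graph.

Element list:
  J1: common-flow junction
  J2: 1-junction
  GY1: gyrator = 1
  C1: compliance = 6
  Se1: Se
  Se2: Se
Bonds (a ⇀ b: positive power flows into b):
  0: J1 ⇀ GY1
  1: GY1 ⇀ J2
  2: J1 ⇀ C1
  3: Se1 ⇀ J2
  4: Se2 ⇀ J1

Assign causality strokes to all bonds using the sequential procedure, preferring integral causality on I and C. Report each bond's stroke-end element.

b3 |J2  (Se1: effort source, stroke at far end)
b4 |J1  (Se2: effort source, stroke at far end)
b1 |GY1  (closing 1-jn rule on J2)
b0 |GY1  (GY1: gyrator matches bond 1)
b2 |J1  (J1 flow already set via bond 0)

bond 0 →GY1
bond 1 →GY1
bond 2 →J1
bond 3 →J2
bond 4 →J1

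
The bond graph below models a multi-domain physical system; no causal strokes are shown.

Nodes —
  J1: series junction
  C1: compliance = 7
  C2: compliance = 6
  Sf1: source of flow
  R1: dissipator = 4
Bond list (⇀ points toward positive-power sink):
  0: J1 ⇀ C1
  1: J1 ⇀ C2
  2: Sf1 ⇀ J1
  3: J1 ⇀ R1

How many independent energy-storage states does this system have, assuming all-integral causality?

b2 |Sf1  (Sf1: flow source, stroke at near end)
b0 |J1  (1-jn J1 has f-setter on 2)
b1 |J1  (J1: bond 2 brought flow, rest push out)
b3 |J1  (J1 flow already set via bond 2)

2  (C1, C2 all integral)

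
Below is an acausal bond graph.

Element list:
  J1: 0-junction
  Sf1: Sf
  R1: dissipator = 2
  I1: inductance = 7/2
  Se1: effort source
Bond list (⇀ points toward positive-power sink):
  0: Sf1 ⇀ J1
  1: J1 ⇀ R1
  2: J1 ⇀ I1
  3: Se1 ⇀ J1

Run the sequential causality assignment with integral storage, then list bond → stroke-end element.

β0 |Sf1
β1 |R1
β2 |I1
β3 |J1

β0 →Sf1  (Sf1 fixes flow; stroke at Sf1)
β3 →J1  (Se1 fixes effort; stroke away)
β1 →R1  (J1 effort already set via bond 3)
β2 →I1  (J1: bond 3 brought effort, rest push out)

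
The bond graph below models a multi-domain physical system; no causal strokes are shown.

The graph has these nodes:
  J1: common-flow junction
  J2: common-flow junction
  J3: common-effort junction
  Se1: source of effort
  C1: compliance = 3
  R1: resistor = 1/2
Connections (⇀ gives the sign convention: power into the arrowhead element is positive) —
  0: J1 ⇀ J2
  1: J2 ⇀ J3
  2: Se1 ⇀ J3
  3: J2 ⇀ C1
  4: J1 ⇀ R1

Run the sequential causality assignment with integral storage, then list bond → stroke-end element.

b2 stroke at J3  (Se1: effort source, stroke at far end)
b1 stroke at J2  (common-e at J3 fixed by 2)
b3 stroke at J2  (C1: C, integral causality)
b0 stroke at J1  (J2 needs exactly one f-in)
b4 stroke at R1  (closing 1-jn rule on J1)

bond 0 |J1
bond 1 |J2
bond 2 |J3
bond 3 |J2
bond 4 |R1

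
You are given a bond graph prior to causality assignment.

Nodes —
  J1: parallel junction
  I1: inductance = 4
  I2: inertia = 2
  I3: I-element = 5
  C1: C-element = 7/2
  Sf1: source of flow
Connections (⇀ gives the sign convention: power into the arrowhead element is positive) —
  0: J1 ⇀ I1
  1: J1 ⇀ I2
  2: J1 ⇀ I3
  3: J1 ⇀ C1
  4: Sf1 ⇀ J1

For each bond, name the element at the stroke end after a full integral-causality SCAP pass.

β0 stroke→I1
β1 stroke→I2
β2 stroke→I3
β3 stroke→J1
β4 stroke→Sf1

b4 stroke at Sf1  (Sf1: flow source, stroke at near end)
b0 stroke at I1  (I1 integral (f out))
b1 stroke at I2  (I2: I, integral causality)
b2 stroke at I3  (I3: I, integral causality)
b3 stroke at J1  (closing 0-jn rule on J1)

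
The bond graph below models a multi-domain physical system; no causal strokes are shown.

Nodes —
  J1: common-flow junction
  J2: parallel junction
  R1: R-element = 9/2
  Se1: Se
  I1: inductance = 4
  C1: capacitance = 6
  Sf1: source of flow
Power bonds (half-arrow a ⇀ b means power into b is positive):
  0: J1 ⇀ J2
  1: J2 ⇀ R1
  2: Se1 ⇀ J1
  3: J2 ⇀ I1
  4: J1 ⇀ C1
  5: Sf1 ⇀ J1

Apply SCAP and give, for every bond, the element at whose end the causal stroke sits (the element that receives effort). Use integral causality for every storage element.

β0 →J1
β1 →J2
β2 →J1
β3 →I1
β4 →J1
β5 →Sf1

#2 stroke→J1  (source Se1 imposes e)
#5 stroke→Sf1  (Sf1 fixes flow; stroke at Sf1)
#0 stroke→J1  (J1 flow already set via bond 5)
#4 stroke→J1  (J1 flow already set via bond 5)
#3 stroke→I1  (I1 integral (f out))
#1 stroke→J2  (J2 needs exactly one e-in)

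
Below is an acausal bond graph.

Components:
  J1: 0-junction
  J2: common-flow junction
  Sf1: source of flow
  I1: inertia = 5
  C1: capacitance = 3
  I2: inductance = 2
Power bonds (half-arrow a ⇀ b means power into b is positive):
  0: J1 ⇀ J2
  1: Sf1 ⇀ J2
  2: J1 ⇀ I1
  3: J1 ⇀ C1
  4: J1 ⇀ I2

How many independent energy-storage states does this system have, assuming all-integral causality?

bond 1 stroke→Sf1  (Sf1 (Sf) sets flow on bond)
bond 0 stroke→J2  (J2 flow already set via bond 1)
bond 2 stroke→I1  (I1 outputs flow p/I1)
bond 3 stroke→J1  (C1 outputs effort q/C1)
bond 4 stroke→I2  (common-e at J1 fixed by 3)

3  (C1, I1, I2 all integral)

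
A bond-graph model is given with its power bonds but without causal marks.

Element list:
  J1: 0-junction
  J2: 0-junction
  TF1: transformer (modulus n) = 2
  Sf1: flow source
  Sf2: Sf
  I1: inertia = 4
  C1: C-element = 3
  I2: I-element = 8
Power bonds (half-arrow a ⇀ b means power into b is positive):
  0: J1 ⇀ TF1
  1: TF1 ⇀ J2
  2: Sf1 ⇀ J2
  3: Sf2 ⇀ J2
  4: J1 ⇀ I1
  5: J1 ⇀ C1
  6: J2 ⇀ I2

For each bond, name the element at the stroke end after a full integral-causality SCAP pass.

b2 |Sf1  (Sf1 fixes flow; stroke at Sf1)
b3 |Sf2  (Sf2: flow source, stroke at near end)
b4 |I1  (prefer integral on I1)
b5 |J1  (C1 outputs effort q/C1)
b0 |TF1  (common-e at J1 fixed by 5)
b1 |J2  (TF TF1: opposite of bond 0)
b6 |I2  (J2: bond 1 brought effort, rest push out)

#0 stroke→TF1
#1 stroke→J2
#2 stroke→Sf1
#3 stroke→Sf2
#4 stroke→I1
#5 stroke→J1
#6 stroke→I2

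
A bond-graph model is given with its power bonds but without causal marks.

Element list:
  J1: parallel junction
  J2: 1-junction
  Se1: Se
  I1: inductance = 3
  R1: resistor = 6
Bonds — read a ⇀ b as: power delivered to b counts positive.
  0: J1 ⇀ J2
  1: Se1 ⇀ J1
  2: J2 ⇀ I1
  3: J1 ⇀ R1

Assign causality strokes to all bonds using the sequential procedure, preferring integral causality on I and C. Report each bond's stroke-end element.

#0 →J2
#1 →J1
#2 →I1
#3 →R1

β1 stroke→J1  (source Se1 imposes e)
β0 stroke→J2  (common-e at J1 fixed by 1)
β3 stroke→R1  (common-e at J1 fixed by 1)
β2 stroke→I1  (only one flow-in slot at J2)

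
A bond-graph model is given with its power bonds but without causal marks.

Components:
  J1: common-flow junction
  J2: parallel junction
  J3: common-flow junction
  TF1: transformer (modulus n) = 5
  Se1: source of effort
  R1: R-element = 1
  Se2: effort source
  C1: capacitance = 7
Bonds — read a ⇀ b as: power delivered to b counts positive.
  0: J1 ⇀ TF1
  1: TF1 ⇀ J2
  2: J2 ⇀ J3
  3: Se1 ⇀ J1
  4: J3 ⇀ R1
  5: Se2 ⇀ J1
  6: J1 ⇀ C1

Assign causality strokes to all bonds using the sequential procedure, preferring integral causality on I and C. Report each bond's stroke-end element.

bond 0 →TF1
bond 1 →J2
bond 2 →J3
bond 3 →J1
bond 4 →R1
bond 5 →J1
bond 6 →J1

#3 stroke at J1  (Se1 fixes effort; stroke away)
#5 stroke at J1  (source Se2 imposes e)
#6 stroke at J1  (C1 outputs effort q/C1)
#0 stroke at TF1  (closing 1-jn rule on J1)
#1 stroke at J2  (TF1: transformer flips bond 0)
#2 stroke at J3  (common-e at J2 fixed by 1)
#4 stroke at R1  (J3 needs exactly one f-in)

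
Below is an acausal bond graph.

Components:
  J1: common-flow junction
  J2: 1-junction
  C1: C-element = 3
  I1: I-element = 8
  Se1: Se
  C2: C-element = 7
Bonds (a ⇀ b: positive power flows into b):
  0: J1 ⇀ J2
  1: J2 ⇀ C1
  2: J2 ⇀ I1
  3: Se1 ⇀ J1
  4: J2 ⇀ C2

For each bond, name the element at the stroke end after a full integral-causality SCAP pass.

bond 0 stroke→J2
bond 1 stroke→J2
bond 2 stroke→I1
bond 3 stroke→J1
bond 4 stroke→J2

#3 stroke at J1  (Se1 fixes effort; stroke away)
#0 stroke at J2  (J1 needs exactly one f-in)
#1 stroke at J2  (C1 outputs effort q/C1)
#2 stroke at I1  (I1 outputs flow p/I1)
#4 stroke at J2  (1-jn J2 has f-setter on 2)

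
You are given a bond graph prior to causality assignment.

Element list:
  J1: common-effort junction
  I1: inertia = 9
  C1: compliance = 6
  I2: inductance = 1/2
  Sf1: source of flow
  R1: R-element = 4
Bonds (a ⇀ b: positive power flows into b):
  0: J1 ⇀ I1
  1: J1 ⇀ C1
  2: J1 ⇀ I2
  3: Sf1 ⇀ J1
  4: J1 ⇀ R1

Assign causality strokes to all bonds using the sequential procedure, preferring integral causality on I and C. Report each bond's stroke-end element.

β0 →I1
β1 →J1
β2 →I2
β3 →Sf1
β4 →R1

b3 stroke at Sf1  (Sf1 fixes flow; stroke at Sf1)
b0 stroke at I1  (I1 outputs flow p/I1)
b1 stroke at J1  (C1: C, integral causality)
b2 stroke at I2  (0-jn J1 has e-setter on 1)
b4 stroke at R1  (J1 effort already set via bond 1)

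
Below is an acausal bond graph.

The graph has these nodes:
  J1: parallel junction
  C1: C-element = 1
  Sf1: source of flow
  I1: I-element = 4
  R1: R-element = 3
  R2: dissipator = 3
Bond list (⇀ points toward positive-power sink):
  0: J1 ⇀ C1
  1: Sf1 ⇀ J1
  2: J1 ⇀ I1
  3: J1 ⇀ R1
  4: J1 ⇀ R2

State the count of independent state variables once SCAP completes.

#1 →Sf1  (Sf1 (Sf) sets flow on bond)
#0 →J1  (C1 integral (e out))
#2 →I1  (common-e at J1 fixed by 0)
#3 →R1  (0-jn J1 has e-setter on 0)
#4 →R2  (0-jn J1 has e-setter on 0)

2  (C1, I1 all integral)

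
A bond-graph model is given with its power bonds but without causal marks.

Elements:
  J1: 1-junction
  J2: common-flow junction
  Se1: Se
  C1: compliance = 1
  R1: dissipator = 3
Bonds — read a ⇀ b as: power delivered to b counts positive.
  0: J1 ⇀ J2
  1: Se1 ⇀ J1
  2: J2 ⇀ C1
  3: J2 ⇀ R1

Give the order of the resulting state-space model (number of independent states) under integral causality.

bond 1 stroke→J1  (source Se1 imposes e)
bond 0 stroke→J2  (only one flow-in slot at J1)
bond 2 stroke→J2  (prefer integral on C1)
bond 3 stroke→R1  (J2: last free bond brings flow in)

1  (C1 all integral)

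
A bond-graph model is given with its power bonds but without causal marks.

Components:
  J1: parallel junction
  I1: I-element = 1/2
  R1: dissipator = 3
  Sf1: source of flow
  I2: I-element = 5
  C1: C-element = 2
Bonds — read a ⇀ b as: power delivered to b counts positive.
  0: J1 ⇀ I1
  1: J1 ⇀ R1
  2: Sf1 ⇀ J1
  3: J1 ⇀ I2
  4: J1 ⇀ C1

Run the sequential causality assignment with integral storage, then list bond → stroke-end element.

bond 0 stroke→I1
bond 1 stroke→R1
bond 2 stroke→Sf1
bond 3 stroke→I2
bond 4 stroke→J1

b2 |Sf1  (Sf1 fixes flow; stroke at Sf1)
b0 |I1  (I1: I, integral causality)
b3 |I2  (prefer integral on I2)
b4 |J1  (C1 outputs effort q/C1)
b1 |R1  (J1 effort already set via bond 4)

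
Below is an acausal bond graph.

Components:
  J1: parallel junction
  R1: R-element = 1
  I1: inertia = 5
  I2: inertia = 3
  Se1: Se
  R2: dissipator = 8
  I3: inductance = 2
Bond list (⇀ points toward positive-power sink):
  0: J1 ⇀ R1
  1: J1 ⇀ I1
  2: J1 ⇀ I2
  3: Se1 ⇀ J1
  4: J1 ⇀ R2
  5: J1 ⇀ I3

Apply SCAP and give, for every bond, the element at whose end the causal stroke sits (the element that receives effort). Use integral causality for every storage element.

b3 →J1  (Se1 fixes effort; stroke away)
b0 →R1  (J1 effort already set via bond 3)
b1 →I1  (J1 effort already set via bond 3)
b2 →I2  (J1: bond 3 brought effort, rest push out)
b4 →R2  (common-e at J1 fixed by 3)
b5 →I3  (common-e at J1 fixed by 3)

#0 |R1
#1 |I1
#2 |I2
#3 |J1
#4 |R2
#5 |I3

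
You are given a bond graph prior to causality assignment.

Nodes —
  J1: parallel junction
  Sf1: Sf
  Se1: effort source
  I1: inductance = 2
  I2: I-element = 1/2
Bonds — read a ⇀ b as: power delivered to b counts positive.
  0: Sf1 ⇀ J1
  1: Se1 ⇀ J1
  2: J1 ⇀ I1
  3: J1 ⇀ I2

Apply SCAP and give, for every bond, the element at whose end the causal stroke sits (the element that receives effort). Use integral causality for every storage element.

#0 stroke at Sf1
#1 stroke at J1
#2 stroke at I1
#3 stroke at I2

bond 0 stroke at Sf1  (Sf1 (Sf) sets flow on bond)
bond 1 stroke at J1  (Se1: effort source, stroke at far end)
bond 2 stroke at I1  (J1 effort already set via bond 1)
bond 3 stroke at I2  (common-e at J1 fixed by 1)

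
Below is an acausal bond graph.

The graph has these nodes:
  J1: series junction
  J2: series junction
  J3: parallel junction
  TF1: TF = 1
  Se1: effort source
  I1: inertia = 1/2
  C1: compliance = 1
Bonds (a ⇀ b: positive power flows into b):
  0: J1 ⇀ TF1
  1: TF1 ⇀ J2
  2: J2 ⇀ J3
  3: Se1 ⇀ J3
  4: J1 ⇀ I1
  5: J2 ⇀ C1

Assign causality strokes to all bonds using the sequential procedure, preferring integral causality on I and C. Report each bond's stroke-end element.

β3 |J3  (Se1 (Se) sets effort on bond)
β2 |J2  (J3: bond 3 brought effort, rest push out)
β4 |I1  (I1 integral (f out))
β0 |J1  (J1 flow already set via bond 4)
β1 |TF1  (through TF1, causality passes straight; one stroke at TF1)
β5 |J2  (common-f at J2 fixed by 1)

b0 |J1
b1 |TF1
b2 |J2
b3 |J3
b4 |I1
b5 |J2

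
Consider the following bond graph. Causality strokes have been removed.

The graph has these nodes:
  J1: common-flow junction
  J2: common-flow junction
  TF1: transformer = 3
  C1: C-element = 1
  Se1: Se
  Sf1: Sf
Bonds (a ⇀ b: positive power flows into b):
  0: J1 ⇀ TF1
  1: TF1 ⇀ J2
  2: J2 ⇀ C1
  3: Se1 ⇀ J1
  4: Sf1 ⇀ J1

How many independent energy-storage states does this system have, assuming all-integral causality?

1  (C1 all integral)

β3 |J1  (Se1: effort source, stroke at far end)
β4 |Sf1  (Sf1 (Sf) sets flow on bond)
β0 |J1  (J1: bond 4 brought flow, rest push out)
β1 |TF1  (TF1: transformer flips bond 0)
β2 |J2  (J2: bond 1 brought flow, rest push out)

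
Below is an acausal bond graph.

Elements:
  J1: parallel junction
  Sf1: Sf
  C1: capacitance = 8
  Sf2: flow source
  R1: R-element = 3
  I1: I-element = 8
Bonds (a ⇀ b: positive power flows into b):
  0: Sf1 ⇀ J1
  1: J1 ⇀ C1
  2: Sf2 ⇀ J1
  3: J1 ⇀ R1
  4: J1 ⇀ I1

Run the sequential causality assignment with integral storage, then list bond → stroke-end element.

bond 0 stroke at Sf1
bond 1 stroke at J1
bond 2 stroke at Sf2
bond 3 stroke at R1
bond 4 stroke at I1

β0 stroke at Sf1  (Sf1 fixes flow; stroke at Sf1)
β2 stroke at Sf2  (Sf2 fixes flow; stroke at Sf2)
β1 stroke at J1  (prefer integral on C1)
β3 stroke at R1  (0-jn J1 has e-setter on 1)
β4 stroke at I1  (common-e at J1 fixed by 1)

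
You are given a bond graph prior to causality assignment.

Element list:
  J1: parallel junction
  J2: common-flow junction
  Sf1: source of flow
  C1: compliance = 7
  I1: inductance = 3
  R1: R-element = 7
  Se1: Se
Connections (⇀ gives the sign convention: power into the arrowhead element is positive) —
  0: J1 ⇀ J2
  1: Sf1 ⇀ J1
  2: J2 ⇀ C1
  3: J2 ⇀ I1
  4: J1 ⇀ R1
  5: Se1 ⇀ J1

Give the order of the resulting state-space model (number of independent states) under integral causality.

β1 stroke at Sf1  (Sf1: flow source, stroke at near end)
β5 stroke at J1  (Se1 fixes effort; stroke away)
β0 stroke at J2  (J1 effort already set via bond 5)
β4 stroke at R1  (J1: bond 5 brought effort, rest push out)
β2 stroke at J2  (prefer integral on C1)
β3 stroke at I1  (J2: last free bond brings flow in)

2  (C1, I1 all integral)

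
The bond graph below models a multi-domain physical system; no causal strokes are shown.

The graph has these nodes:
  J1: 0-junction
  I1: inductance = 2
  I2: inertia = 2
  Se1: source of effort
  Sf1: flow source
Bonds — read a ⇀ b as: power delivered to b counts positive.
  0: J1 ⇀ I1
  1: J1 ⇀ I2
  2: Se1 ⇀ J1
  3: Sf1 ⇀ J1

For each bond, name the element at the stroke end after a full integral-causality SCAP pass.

β0 stroke at I1
β1 stroke at I2
β2 stroke at J1
β3 stroke at Sf1

#2 stroke→J1  (Se1 (Se) sets effort on bond)
#3 stroke→Sf1  (source Sf1 imposes f)
#0 stroke→I1  (J1: bond 2 brought effort, rest push out)
#1 stroke→I2  (J1: bond 2 brought effort, rest push out)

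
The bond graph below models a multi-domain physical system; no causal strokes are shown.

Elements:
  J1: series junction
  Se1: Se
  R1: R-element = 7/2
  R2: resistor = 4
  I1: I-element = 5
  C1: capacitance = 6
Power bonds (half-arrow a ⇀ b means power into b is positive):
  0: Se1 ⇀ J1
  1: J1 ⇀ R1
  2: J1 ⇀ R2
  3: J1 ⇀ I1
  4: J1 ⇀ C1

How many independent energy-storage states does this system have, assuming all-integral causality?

2  (C1, I1 all integral)

bond 0 stroke at J1  (Se1 fixes effort; stroke away)
bond 3 stroke at I1  (prefer integral on I1)
bond 1 stroke at J1  (1-jn J1 has f-setter on 3)
bond 2 stroke at J1  (J1 flow already set via bond 3)
bond 4 stroke at J1  (common-f at J1 fixed by 3)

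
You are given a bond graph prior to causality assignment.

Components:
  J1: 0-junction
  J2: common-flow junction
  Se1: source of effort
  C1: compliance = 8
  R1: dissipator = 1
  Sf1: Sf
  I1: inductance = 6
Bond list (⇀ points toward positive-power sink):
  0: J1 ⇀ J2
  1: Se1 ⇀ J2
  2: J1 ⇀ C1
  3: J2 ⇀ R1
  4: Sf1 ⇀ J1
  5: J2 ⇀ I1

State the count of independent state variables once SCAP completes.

#1 |J2  (Se1: effort source, stroke at far end)
#4 |Sf1  (Sf1 (Sf) sets flow on bond)
#2 |J1  (prefer integral on C1)
#0 |J2  (common-e at J1 fixed by 2)
#5 |I1  (prefer integral on I1)
#3 |J2  (1-jn J2 has f-setter on 5)

2  (C1, I1 all integral)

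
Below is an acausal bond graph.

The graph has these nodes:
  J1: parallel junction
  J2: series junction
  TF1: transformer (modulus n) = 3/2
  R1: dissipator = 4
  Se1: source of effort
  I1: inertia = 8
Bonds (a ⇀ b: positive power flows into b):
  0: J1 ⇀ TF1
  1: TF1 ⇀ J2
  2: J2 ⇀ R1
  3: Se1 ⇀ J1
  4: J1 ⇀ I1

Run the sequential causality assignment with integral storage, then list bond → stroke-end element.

β0 stroke at TF1
β1 stroke at J2
β2 stroke at R1
β3 stroke at J1
β4 stroke at I1

bond 3 stroke→J1  (source Se1 imposes e)
bond 0 stroke→TF1  (J1 effort already set via bond 3)
bond 4 stroke→I1  (common-e at J1 fixed by 3)
bond 1 stroke→J2  (TF1 one-in-one-out from 0)
bond 2 stroke→R1  (J2: last free bond brings flow in)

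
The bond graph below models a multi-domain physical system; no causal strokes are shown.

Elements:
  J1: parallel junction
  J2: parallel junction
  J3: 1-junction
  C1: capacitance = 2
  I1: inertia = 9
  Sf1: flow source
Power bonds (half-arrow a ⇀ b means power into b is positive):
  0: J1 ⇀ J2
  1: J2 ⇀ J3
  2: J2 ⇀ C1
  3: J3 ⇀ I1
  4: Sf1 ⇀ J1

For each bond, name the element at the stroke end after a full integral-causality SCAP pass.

β4 stroke at Sf1  (Sf1: flow source, stroke at near end)
β0 stroke at J1  (closing 0-jn rule on J1)
β2 stroke at J2  (C1 outputs effort q/C1)
β1 stroke at J3  (common-e at J2 fixed by 2)
β3 stroke at I1  (only one flow-in slot at J3)

β0 →J1
β1 →J3
β2 →J2
β3 →I1
β4 →Sf1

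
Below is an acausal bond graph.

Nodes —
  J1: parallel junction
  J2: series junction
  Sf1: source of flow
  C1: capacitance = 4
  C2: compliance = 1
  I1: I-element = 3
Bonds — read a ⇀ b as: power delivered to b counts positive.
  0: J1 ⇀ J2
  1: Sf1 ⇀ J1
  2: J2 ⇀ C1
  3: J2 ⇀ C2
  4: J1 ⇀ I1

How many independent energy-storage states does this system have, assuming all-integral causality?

3  (C1, C2, I1 all integral)

#1 stroke→Sf1  (Sf1 fixes flow; stroke at Sf1)
#2 stroke→J2  (C1 outputs effort q/C1)
#3 stroke→J2  (prefer integral on C2)
#0 stroke→J1  (only one flow-in slot at J2)
#4 stroke→I1  (J1 effort already set via bond 0)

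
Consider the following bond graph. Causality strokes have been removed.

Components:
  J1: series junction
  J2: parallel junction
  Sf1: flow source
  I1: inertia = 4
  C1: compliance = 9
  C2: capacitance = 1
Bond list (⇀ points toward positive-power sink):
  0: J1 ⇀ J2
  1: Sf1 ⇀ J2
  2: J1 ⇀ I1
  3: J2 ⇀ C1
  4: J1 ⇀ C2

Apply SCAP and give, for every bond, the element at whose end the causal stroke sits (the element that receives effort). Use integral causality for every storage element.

#1 |Sf1  (source Sf1 imposes f)
#2 |I1  (I1 outputs flow p/I1)
#0 |J1  (J1 flow already set via bond 2)
#4 |J1  (J1 flow already set via bond 2)
#3 |J2  (J2: last free bond brings effort in)

bond 0 stroke→J1
bond 1 stroke→Sf1
bond 2 stroke→I1
bond 3 stroke→J2
bond 4 stroke→J1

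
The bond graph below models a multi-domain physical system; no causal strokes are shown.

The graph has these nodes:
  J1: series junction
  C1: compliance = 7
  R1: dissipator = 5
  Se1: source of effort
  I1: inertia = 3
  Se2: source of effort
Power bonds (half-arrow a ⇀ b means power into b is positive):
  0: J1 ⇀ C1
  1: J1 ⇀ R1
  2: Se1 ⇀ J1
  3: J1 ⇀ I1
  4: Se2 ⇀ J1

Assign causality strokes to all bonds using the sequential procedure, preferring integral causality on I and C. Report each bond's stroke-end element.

β0 |J1
β1 |J1
β2 |J1
β3 |I1
β4 |J1

#2 →J1  (Se1 (Se) sets effort on bond)
#4 →J1  (Se2: effort source, stroke at far end)
#0 →J1  (C1 outputs effort q/C1)
#3 →I1  (I1 outputs flow p/I1)
#1 →J1  (1-jn J1 has f-setter on 3)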